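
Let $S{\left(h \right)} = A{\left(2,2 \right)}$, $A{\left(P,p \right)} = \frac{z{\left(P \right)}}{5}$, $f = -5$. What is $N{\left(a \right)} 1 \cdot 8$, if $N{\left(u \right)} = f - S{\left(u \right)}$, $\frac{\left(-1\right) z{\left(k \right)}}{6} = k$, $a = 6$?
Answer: $- \frac{104}{5} \approx -20.8$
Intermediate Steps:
$z{\left(k \right)} = - 6 k$
$A{\left(P,p \right)} = - \frac{6 P}{5}$ ($A{\left(P,p \right)} = \frac{\left(-6\right) P}{5} = - 6 P \frac{1}{5} = - \frac{6 P}{5}$)
$S{\left(h \right)} = - \frac{12}{5}$ ($S{\left(h \right)} = \left(- \frac{6}{5}\right) 2 = - \frac{12}{5}$)
$N{\left(u \right)} = - \frac{13}{5}$ ($N{\left(u \right)} = -5 - - \frac{12}{5} = -5 + \frac{12}{5} = - \frac{13}{5}$)
$N{\left(a \right)} 1 \cdot 8 = \left(- \frac{13}{5}\right) 1 \cdot 8 = \left(- \frac{13}{5}\right) 8 = - \frac{104}{5}$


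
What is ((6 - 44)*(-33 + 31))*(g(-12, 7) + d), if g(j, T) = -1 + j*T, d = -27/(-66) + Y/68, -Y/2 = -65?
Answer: -1175036/187 ≈ -6283.6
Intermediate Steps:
Y = 130 (Y = -2*(-65) = 130)
d = 434/187 (d = -27/(-66) + 130/68 = -27*(-1/66) + 130*(1/68) = 9/22 + 65/34 = 434/187 ≈ 2.3209)
g(j, T) = -1 + T*j
((6 - 44)*(-33 + 31))*(g(-12, 7) + d) = ((6 - 44)*(-33 + 31))*((-1 + 7*(-12)) + 434/187) = (-38*(-2))*((-1 - 84) + 434/187) = 76*(-85 + 434/187) = 76*(-15461/187) = -1175036/187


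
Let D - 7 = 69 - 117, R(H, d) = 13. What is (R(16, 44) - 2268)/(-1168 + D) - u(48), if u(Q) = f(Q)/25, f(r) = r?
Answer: -1657/30225 ≈ -0.054822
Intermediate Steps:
D = -41 (D = 7 + (69 - 117) = 7 - 48 = -41)
u(Q) = Q/25
(R(16, 44) - 2268)/(-1168 + D) - u(48) = (13 - 2268)/(-1168 - 41) - 48/25 = -2255/(-1209) - 1*48/25 = -2255*(-1/1209) - 48/25 = 2255/1209 - 48/25 = -1657/30225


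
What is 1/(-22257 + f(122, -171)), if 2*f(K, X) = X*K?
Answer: -1/32688 ≈ -3.0592e-5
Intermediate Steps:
f(K, X) = K*X/2 (f(K, X) = (X*K)/2 = (K*X)/2 = K*X/2)
1/(-22257 + f(122, -171)) = 1/(-22257 + (1/2)*122*(-171)) = 1/(-22257 - 10431) = 1/(-32688) = -1/32688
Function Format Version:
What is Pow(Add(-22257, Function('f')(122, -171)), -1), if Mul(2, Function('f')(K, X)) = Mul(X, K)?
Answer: Rational(-1, 32688) ≈ -3.0592e-5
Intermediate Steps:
Function('f')(K, X) = Mul(Rational(1, 2), K, X) (Function('f')(K, X) = Mul(Rational(1, 2), Mul(X, K)) = Mul(Rational(1, 2), Mul(K, X)) = Mul(Rational(1, 2), K, X))
Pow(Add(-22257, Function('f')(122, -171)), -1) = Pow(Add(-22257, Mul(Rational(1, 2), 122, -171)), -1) = Pow(Add(-22257, -10431), -1) = Pow(-32688, -1) = Rational(-1, 32688)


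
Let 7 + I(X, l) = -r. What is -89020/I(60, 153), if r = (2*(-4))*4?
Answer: -17804/5 ≈ -3560.8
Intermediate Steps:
r = -32 (r = -8*4 = -32)
I(X, l) = 25 (I(X, l) = -7 - 1*(-32) = -7 + 32 = 25)
-89020/I(60, 153) = -89020/25 = -89020*1/25 = -17804/5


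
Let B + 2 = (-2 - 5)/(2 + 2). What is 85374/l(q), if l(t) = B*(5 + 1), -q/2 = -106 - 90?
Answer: -18972/5 ≈ -3794.4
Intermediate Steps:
q = 392 (q = -2*(-106 - 90) = -2*(-196) = 392)
B = -15/4 (B = -2 + (-2 - 5)/(2 + 2) = -2 - 7/4 = -15/4 ≈ -3.7500)
l(t) = -45/2 (l(t) = -15*(5 + 1)/4 = -15/4*6 = -45/2)
85374/l(q) = 85374/(-45/2) = 85374*(-2/45) = -18972/5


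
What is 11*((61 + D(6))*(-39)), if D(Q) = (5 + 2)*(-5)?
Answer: -11154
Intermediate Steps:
D(Q) = -35 (D(Q) = 7*(-5) = -35)
11*((61 + D(6))*(-39)) = 11*((61 - 35)*(-39)) = 11*(26*(-39)) = 11*(-1014) = -11154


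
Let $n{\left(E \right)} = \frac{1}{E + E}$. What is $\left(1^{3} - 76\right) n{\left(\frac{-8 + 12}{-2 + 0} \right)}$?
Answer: $\frac{75}{4} \approx 18.75$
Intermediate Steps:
$n{\left(E \right)} = \frac{1}{2 E}$
$\left(1^{3} - 76\right) n{\left(\frac{-8 + 12}{-2 + 0} \right)} = \left(1^{3} - 76\right) \frac{1}{2 \frac{-8 + 12}{-2 + 0}} = \left(1 - 76\right) \frac{1}{2 \frac{4}{-2}} = - 75 \frac{1}{2 \cdot 4 \left(- \frac{1}{2}\right)} = - 75 \frac{1}{2 \left(-2\right)} = - 75 \cdot \frac{1}{2} \left(- \frac{1}{2}\right) = \left(-75\right) \left(- \frac{1}{4}\right) = \frac{75}{4}$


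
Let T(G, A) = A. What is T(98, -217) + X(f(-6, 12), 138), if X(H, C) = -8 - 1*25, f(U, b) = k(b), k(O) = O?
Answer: -250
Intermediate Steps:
f(U, b) = b
X(H, C) = -33 (X(H, C) = -8 - 25 = -33)
T(98, -217) + X(f(-6, 12), 138) = -217 - 33 = -250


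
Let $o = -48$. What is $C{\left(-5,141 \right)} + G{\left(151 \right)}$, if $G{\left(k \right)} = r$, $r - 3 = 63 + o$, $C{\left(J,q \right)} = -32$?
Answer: $-14$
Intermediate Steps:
$r = 18$ ($r = 3 + \left(63 - 48\right) = 3 + 15 = 18$)
$G{\left(k \right)} = 18$
$C{\left(-5,141 \right)} + G{\left(151 \right)} = -32 + 18 = -14$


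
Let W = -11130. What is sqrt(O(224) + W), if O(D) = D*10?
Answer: I*sqrt(8890) ≈ 94.287*I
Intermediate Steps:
O(D) = 10*D
sqrt(O(224) + W) = sqrt(10*224 - 11130) = sqrt(2240 - 11130) = sqrt(-8890) = I*sqrt(8890)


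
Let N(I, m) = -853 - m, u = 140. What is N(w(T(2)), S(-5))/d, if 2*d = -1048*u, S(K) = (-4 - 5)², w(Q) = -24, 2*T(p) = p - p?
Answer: 467/36680 ≈ 0.012732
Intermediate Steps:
T(p) = 0 (T(p) = (p - p)/2 = (½)*0 = 0)
S(K) = 81 (S(K) = (-9)² = 81)
d = -73360 (d = (-1048*140)/2 = (½)*(-146720) = -73360)
N(w(T(2)), S(-5))/d = (-853 - 1*81)/(-73360) = (-853 - 81)*(-1/73360) = -934*(-1/73360) = 467/36680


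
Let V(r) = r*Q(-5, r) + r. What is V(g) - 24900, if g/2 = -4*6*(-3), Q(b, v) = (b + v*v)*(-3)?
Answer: -8980548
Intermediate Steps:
Q(b, v) = -3*b - 3*v² (Q(b, v) = (b + v²)*(-3) = -3*b - 3*v²)
g = 144 (g = 2*(-4*6*(-3)) = 2*(-24*(-3)) = 2*72 = 144)
V(r) = r + r*(15 - 3*r²) (V(r) = r*(-3*(-5) - 3*r²) + r = r*(15 - 3*r²) + r = r + r*(15 - 3*r²))
V(g) - 24900 = 144*(16 - 3*144²) - 24900 = 144*(16 - 3*20736) - 24900 = 144*(16 - 62208) - 24900 = 144*(-62192) - 24900 = -8955648 - 24900 = -8980548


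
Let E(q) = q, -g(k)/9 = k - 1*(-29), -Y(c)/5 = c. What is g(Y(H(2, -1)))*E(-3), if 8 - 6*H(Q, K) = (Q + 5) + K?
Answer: 738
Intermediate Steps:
H(Q, K) = 1/2 - K/6 - Q/6 (H(Q, K) = 4/3 - ((Q + 5) + K)/6 = 4/3 - ((5 + Q) + K)/6 = 4/3 - (5 + K + Q)/6 = 4/3 + (-5/6 - K/6 - Q/6) = 1/2 - K/6 - Q/6)
Y(c) = -5*c
g(k) = -261 - 9*k (g(k) = -9*(k - 1*(-29)) = -9*(k + 29) = -9*(29 + k) = -261 - 9*k)
g(Y(H(2, -1)))*E(-3) = (-261 - (-45)*(1/2 - 1/6*(-1) - 1/6*2))*(-3) = (-261 - (-45)*(1/2 + 1/6 - 1/3))*(-3) = (-261 - (-45)/3)*(-3) = (-261 - 9*(-5/3))*(-3) = (-261 + 15)*(-3) = -246*(-3) = 738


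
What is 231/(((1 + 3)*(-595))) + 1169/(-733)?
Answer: -421649/249220 ≈ -1.6919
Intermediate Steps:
231/(((1 + 3)*(-595))) + 1169/(-733) = 231/((4*(-595))) + 1169*(-1/733) = 231/(-2380) - 1169/733 = 231*(-1/2380) - 1169/733 = -33/340 - 1169/733 = -421649/249220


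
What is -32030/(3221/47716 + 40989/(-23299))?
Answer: 7121774948104/376157009 ≈ 18933.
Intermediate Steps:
-32030/(3221/47716 + 40989/(-23299)) = -32030/(3221*(1/47716) + 40989*(-1/23299)) = -32030/(3221/47716 - 40989/23299) = -32030/(-1880785045/1111735084) = -32030*(-1111735084/1880785045) = 7121774948104/376157009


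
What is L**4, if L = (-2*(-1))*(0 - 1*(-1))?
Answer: 16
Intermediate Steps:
L = 2 (L = 2*(0 + 1) = 2*1 = 2)
L**4 = 2**4 = 16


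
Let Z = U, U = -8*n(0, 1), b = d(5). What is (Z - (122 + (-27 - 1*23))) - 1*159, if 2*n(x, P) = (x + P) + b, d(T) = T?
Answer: -255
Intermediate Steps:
b = 5
n(x, P) = 5/2 + P/2 + x/2 (n(x, P) = ((x + P) + 5)/2 = ((P + x) + 5)/2 = (5 + P + x)/2 = 5/2 + P/2 + x/2)
U = -24 (U = -8*(5/2 + (½)*1 + (½)*0) = -8*(5/2 + ½ + 0) = -8*3 = -24)
Z = -24
(Z - (122 + (-27 - 1*23))) - 1*159 = (-24 - (122 + (-27 - 1*23))) - 1*159 = (-24 - (122 + (-27 - 23))) - 159 = (-24 - (122 - 50)) - 159 = (-24 - 1*72) - 159 = (-24 - 72) - 159 = -96 - 159 = -255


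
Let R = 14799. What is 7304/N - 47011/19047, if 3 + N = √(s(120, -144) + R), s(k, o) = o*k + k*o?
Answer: -224460889/62759865 - 3652*I*√19761/9885 ≈ -3.5765 - 51.935*I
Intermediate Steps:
s(k, o) = 2*k*o (s(k, o) = k*o + k*o = 2*k*o)
N = -3 + I*√19761 (N = -3 + √(2*120*(-144) + 14799) = -3 + √(-34560 + 14799) = -3 + √(-19761) = -3 + I*√19761 ≈ -3.0 + 140.57*I)
7304/N - 47011/19047 = 7304/(-3 + I*√19761) - 47011/19047 = -47011/19047 + 7304/(-3 + I*√19761)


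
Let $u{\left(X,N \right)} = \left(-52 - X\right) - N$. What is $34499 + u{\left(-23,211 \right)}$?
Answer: $34259$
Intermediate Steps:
$u{\left(X,N \right)} = -52 - N - X$
$34499 + u{\left(-23,211 \right)} = 34499 - 240 = 34259$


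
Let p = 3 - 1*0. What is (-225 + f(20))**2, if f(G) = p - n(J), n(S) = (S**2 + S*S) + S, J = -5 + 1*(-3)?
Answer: 116964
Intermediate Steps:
p = 3 (p = 3 + 0 = 3)
J = -8 (J = -5 - 3 = -8)
n(S) = S + 2*S**2 (n(S) = (S**2 + S**2) + S = 2*S**2 + S = S + 2*S**2)
f(G) = -117 (f(G) = 3 - (-8)*(1 + 2*(-8)) = 3 - (-8)*(1 - 16) = 3 - (-8)*(-15) = 3 - 1*120 = 3 - 120 = -117)
(-225 + f(20))**2 = (-225 - 117)**2 = (-342)**2 = 116964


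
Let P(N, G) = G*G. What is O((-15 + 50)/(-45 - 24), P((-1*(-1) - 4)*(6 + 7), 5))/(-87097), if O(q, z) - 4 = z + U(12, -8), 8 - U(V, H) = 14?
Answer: -23/87097 ≈ -0.00026407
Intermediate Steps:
P(N, G) = G²
U(V, H) = -6 (U(V, H) = 8 - 1*14 = 8 - 14 = -6)
O(q, z) = -2 + z (O(q, z) = 4 + (z - 6) = 4 + (-6 + z) = -2 + z)
O((-15 + 50)/(-45 - 24), P((-1*(-1) - 4)*(6 + 7), 5))/(-87097) = (-2 + 5²)/(-87097) = (-2 + 25)*(-1/87097) = 23*(-1/87097) = -23/87097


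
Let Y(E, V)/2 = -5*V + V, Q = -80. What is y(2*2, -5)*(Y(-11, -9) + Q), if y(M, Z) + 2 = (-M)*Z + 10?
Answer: -224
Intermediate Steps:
Y(E, V) = -8*V (Y(E, V) = 2*(-5*V + V) = 2*(-4*V) = -8*V)
y(M, Z) = 8 - M*Z (y(M, Z) = -2 + ((-M)*Z + 10) = -2 + (-M*Z + 10) = -2 + (10 - M*Z) = 8 - M*Z)
y(2*2, -5)*(Y(-11, -9) + Q) = (8 - 1*2*2*(-5))*(-8*(-9) - 80) = (8 - 1*4*(-5))*(72 - 80) = (8 + 20)*(-8) = 28*(-8) = -224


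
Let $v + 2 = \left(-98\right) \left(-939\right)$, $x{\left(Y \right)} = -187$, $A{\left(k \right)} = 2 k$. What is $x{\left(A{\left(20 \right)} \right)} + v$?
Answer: $91833$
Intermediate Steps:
$v = 92020$ ($v = -2 - -92022 = -2 + 92022 = 92020$)
$x{\left(A{\left(20 \right)} \right)} + v = -187 + 92020 = 91833$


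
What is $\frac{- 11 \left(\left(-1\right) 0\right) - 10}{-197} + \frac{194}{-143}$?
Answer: $- \frac{36788}{28171} \approx -1.3059$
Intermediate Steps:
$\frac{- 11 \left(\left(-1\right) 0\right) - 10}{-197} + \frac{194}{-143} = \left(\left(-11\right) 0 - 10\right) \left(- \frac{1}{197}\right) + 194 \left(- \frac{1}{143}\right) = \left(0 - 10\right) \left(- \frac{1}{197}\right) - \frac{194}{143} = \left(-10\right) \left(- \frac{1}{197}\right) - \frac{194}{143} = \frac{10}{197} - \frac{194}{143} = - \frac{36788}{28171}$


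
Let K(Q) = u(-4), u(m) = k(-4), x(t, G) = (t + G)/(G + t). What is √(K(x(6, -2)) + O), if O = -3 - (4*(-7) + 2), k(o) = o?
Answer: √19 ≈ 4.3589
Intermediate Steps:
x(t, G) = 1 (x(t, G) = (G + t)/(G + t) = 1)
u(m) = -4
K(Q) = -4
O = 23 (O = -3 - (-28 + 2) = -3 - 1*(-26) = -3 + 26 = 23)
√(K(x(6, -2)) + O) = √(-4 + 23) = √19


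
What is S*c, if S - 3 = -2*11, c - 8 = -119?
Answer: 2109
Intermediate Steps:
c = -111 (c = 8 - 119 = -111)
S = -19 (S = 3 - 2*11 = 3 - 22 = -19)
S*c = -19*(-111) = 2109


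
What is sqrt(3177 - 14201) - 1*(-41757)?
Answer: 41757 + 4*I*sqrt(689) ≈ 41757.0 + 105.0*I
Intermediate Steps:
sqrt(3177 - 14201) - 1*(-41757) = sqrt(-11024) + 41757 = 4*I*sqrt(689) + 41757 = 41757 + 4*I*sqrt(689)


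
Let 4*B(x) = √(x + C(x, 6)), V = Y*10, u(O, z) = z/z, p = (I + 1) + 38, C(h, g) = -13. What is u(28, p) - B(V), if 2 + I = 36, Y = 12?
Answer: 1 - √107/4 ≈ -1.5860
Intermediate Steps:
I = 34 (I = -2 + 36 = 34)
p = 73 (p = (34 + 1) + 38 = 35 + 38 = 73)
u(O, z) = 1
V = 120 (V = 12*10 = 120)
B(x) = √(-13 + x)/4 (B(x) = √(x - 13)/4 = √(-13 + x)/4)
u(28, p) - B(V) = 1 - √(-13 + 120)/4 = 1 - √107/4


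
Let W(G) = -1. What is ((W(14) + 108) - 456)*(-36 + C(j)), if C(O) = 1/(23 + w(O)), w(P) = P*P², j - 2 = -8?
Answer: 2425201/193 ≈ 12566.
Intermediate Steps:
j = -6 (j = 2 - 8 = -6)
w(P) = P³
C(O) = 1/(23 + O³)
((W(14) + 108) - 456)*(-36 + C(j)) = ((-1 + 108) - 456)*(-36 + 1/(23 + (-6)³)) = (107 - 456)*(-36 + 1/(23 - 216)) = -349*(-36 + 1/(-193)) = -349*(-36 - 1/193) = -349*(-6949/193) = 2425201/193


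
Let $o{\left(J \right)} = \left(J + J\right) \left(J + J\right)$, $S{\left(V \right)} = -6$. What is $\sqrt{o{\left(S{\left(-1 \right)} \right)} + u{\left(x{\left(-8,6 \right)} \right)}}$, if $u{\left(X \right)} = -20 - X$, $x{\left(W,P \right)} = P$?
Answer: $\sqrt{118} \approx 10.863$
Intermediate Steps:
$o{\left(J \right)} = 4 J^{2}$ ($o{\left(J \right)} = 2 J 2 J = 4 J^{2}$)
$\sqrt{o{\left(S{\left(-1 \right)} \right)} + u{\left(x{\left(-8,6 \right)} \right)}} = \sqrt{4 \left(-6\right)^{2} - 26} = \sqrt{4 \cdot 36 - 26} = \sqrt{144 - 26} = \sqrt{118}$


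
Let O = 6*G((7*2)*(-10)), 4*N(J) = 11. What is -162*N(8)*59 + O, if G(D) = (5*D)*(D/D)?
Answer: -60969/2 ≈ -30485.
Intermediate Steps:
N(J) = 11/4 (N(J) = (¼)*11 = 11/4)
G(D) = 5*D (G(D) = (5*D)*1 = 5*D)
O = -4200 (O = 6*(5*((7*2)*(-10))) = 6*(5*(14*(-10))) = 6*(5*(-140)) = 6*(-700) = -4200)
-162*N(8)*59 + O = -162*11/4*59 - 4200 = -891/2*59 - 4200 = -52569/2 - 4200 = -60969/2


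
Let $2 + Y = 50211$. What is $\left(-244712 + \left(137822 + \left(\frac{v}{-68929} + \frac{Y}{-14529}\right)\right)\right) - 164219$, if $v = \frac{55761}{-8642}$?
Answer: $- \frac{80910230153860279}{298437893418} \approx -2.7111 \cdot 10^{5}$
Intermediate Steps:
$Y = 50209$ ($Y = -2 + 50211 = 50209$)
$v = - \frac{55761}{8642}$ ($v = 55761 \left(- \frac{1}{8642}\right) = - \frac{55761}{8642} \approx -6.4523$)
$\left(-244712 + \left(137822 + \left(\frac{v}{-68929} + \frac{Y}{-14529}\right)\right)\right) - 164219 = \left(-244712 + \left(137822 + \left(- \frac{55761}{8642 \left(-68929\right)} + \frac{50209}{-14529}\right)\right)\right) - 164219 = \left(-244712 + \left(137822 + \left(\left(- \frac{55761}{8642}\right) \left(- \frac{1}{68929}\right) + 50209 \left(- \frac{1}{14529}\right)\right)\right)\right) - 164219 = \left(-244712 + \left(137822 + \left(\frac{55761}{595684418} - \frac{50209}{14529}\right)\right)\right) - 164219 = \left(-244712 + \left(137822 - \frac{1031307199717}{298437893418}\right)\right) - 164219 = \left(-244712 + \frac{41130276039455879}{298437893418}\right) - 164219 = - \frac{31901057734649737}{298437893418} - 164219 = - \frac{80910230153860279}{298437893418}$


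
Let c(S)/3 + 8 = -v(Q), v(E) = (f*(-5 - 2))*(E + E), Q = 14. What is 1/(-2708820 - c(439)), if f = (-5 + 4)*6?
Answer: -1/2705268 ≈ -3.6965e-7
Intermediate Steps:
f = -6 (f = -1*6 = -6)
v(E) = 84*E (v(E) = (-6*(-5 - 2))*(E + E) = (-6*(-7))*(2*E) = 42*(2*E) = 84*E)
c(S) = -3552 (c(S) = -24 + 3*(-84*14) = -24 + 3*(-1*1176) = -24 + 3*(-1176) = -24 - 3528 = -3552)
1/(-2708820 - c(439)) = 1/(-2708820 - 1*(-3552)) = 1/(-2708820 + 3552) = 1/(-2705268) = -1/2705268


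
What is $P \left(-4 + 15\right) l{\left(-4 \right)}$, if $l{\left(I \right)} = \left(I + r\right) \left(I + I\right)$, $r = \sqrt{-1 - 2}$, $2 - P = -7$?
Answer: $3168 - 792 i \sqrt{3} \approx 3168.0 - 1371.8 i$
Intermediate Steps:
$P = 9$ ($P = 2 - -7 = 2 + 7 = 9$)
$r = i \sqrt{3}$ ($r = \sqrt{-3} = i \sqrt{3} \approx 1.732 i$)
$l{\left(I \right)} = 2 I \left(I + i \sqrt{3}\right)$ ($l{\left(I \right)} = \left(I + i \sqrt{3}\right) \left(I + I\right) = \left(I + i \sqrt{3}\right) 2 I = 2 I \left(I + i \sqrt{3}\right)$)
$P \left(-4 + 15\right) l{\left(-4 \right)} = 9 \left(-4 + 15\right) 2 \left(-4\right) \left(-4 + i \sqrt{3}\right) = 9 \cdot 11 \left(32 - 8 i \sqrt{3}\right) = 99 \left(32 - 8 i \sqrt{3}\right) = 3168 - 792 i \sqrt{3}$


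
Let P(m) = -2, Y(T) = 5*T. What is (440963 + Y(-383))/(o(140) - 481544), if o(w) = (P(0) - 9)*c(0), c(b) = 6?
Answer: -219524/240805 ≈ -0.91163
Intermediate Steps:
o(w) = -66 (o(w) = (-2 - 9)*6 = -11*6 = -66)
(440963 + Y(-383))/(o(140) - 481544) = (440963 + 5*(-383))/(-66 - 481544) = (440963 - 1915)/(-481610) = 439048*(-1/481610) = -219524/240805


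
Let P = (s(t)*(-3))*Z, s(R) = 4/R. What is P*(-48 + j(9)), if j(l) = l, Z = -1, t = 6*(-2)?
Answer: 39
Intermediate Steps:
t = -12
P = -1 (P = ((4/(-12))*(-3))*(-1) = ((4*(-1/12))*(-3))*(-1) = -⅓*(-3)*(-1) = 1*(-1) = -1)
P*(-48 + j(9)) = -(-48 + 9) = -1*(-39) = 39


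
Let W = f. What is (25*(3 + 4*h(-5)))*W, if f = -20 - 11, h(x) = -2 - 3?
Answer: 13175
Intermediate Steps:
h(x) = -5
f = -31
W = -31
(25*(3 + 4*h(-5)))*W = (25*(3 + 4*(-5)))*(-31) = (25*(3 - 20))*(-31) = (25*(-17))*(-31) = -425*(-31) = 13175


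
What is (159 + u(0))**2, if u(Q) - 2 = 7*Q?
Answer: 25921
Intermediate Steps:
u(Q) = 2 + 7*Q
(159 + u(0))**2 = (159 + (2 + 7*0))**2 = (159 + (2 + 0))**2 = (159 + 2)**2 = 161**2 = 25921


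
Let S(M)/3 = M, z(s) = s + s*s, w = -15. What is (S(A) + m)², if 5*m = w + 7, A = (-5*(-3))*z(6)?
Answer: 89151364/25 ≈ 3.5661e+6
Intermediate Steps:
z(s) = s + s²
A = 630 (A = (-5*(-3))*(6*(1 + 6)) = 15*(6*7) = 15*42 = 630)
m = -8/5 (m = (-15 + 7)/5 = (⅕)*(-8) = -8/5 ≈ -1.6000)
S(M) = 3*M
(S(A) + m)² = (3*630 - 8/5)² = (1890 - 8/5)² = (9442/5)² = 89151364/25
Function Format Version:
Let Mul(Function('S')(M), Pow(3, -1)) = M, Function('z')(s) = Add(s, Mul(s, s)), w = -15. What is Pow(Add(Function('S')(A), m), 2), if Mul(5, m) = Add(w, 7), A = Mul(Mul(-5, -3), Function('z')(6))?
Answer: Rational(89151364, 25) ≈ 3.5661e+6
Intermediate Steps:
Function('z')(s) = Add(s, Pow(s, 2))
A = 630 (A = Mul(Mul(-5, -3), Mul(6, Add(1, 6))) = Mul(15, Mul(6, 7)) = Mul(15, 42) = 630)
m = Rational(-8, 5) (m = Mul(Rational(1, 5), Add(-15, 7)) = Mul(Rational(1, 5), -8) = Rational(-8, 5) ≈ -1.6000)
Function('S')(M) = Mul(3, M)
Pow(Add(Function('S')(A), m), 2) = Pow(Add(Mul(3, 630), Rational(-8, 5)), 2) = Pow(Add(1890, Rational(-8, 5)), 2) = Pow(Rational(9442, 5), 2) = Rational(89151364, 25)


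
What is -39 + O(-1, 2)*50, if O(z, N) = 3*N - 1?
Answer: 211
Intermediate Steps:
O(z, N) = -1 + 3*N
-39 + O(-1, 2)*50 = -39 + (-1 + 3*2)*50 = -39 + (-1 + 6)*50 = -39 + 5*50 = -39 + 250 = 211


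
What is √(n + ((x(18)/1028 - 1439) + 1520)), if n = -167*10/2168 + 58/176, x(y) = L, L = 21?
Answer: √756720867651694/3064468 ≈ 8.9766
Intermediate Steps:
x(y) = 21
n = -10511/23848 (n = -1670*1/2168 + 58*(1/176) = -835/1084 + 29/88 = -10511/23848 ≈ -0.44075)
√(n + ((x(18)/1028 - 1439) + 1520)) = √(-10511/23848 + ((21/1028 - 1439) + 1520)) = √(-10511/23848 + (-1479271/1028 + 1520)) = √(-10511/23848 + 83289/1028) = √(493867691/6128936) = √756720867651694/3064468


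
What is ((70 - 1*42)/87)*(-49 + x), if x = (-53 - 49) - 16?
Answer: -4676/87 ≈ -53.747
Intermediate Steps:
x = -118 (x = -102 - 16 = -118)
((70 - 1*42)/87)*(-49 + x) = ((70 - 1*42)/87)*(-49 - 118) = ((70 - 42)*(1/87))*(-167) = (28*(1/87))*(-167) = (28/87)*(-167) = -4676/87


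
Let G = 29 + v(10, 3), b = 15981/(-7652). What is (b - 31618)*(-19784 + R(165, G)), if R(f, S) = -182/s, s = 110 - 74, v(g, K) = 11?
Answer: 86185779706151/137736 ≈ 6.2573e+8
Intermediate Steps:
b = -15981/7652 (b = 15981*(-1/7652) = -15981/7652 ≈ -2.0885)
s = 36
G = 40 (G = 29 + 11 = 40)
R(f, S) = -91/18 (R(f, S) = -182/36 = -182*1/36 = -91/18)
(b - 31618)*(-19784 + R(165, G)) = (-15981/7652 - 31618)*(-19784 - 91/18) = -241956917/7652*(-356203/18) = 86185779706151/137736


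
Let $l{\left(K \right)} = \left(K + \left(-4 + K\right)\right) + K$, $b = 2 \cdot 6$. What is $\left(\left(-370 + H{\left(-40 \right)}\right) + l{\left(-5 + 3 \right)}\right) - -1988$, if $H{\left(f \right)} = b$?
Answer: $1620$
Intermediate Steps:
$b = 12$
$H{\left(f \right)} = 12$
$l{\left(K \right)} = -4 + 3 K$ ($l{\left(K \right)} = \left(-4 + 2 K\right) + K = -4 + 3 K$)
$\left(\left(-370 + H{\left(-40 \right)}\right) + l{\left(-5 + 3 \right)}\right) - -1988 = \left(\left(-370 + 12\right) + \left(-4 + 3 \left(-5 + 3\right)\right)\right) - -1988 = \left(-358 + \left(-4 + 3 \left(-2\right)\right)\right) + 1988 = \left(-358 - 10\right) + 1988 = -368 + 1988 = 1620$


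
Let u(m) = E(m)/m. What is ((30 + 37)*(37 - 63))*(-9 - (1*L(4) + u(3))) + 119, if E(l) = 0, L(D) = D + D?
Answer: 29733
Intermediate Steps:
L(D) = 2*D
u(m) = 0 (u(m) = 0/m = 0)
((30 + 37)*(37 - 63))*(-9 - (1*L(4) + u(3))) + 119 = ((30 + 37)*(37 - 63))*(-9 - (1*(2*4) + 0)) + 119 = (67*(-26))*(-9 - (1*8 + 0)) + 119 = -1742*(-9 - (8 + 0)) + 119 = -1742*(-9 - 1*8) + 119 = -1742*(-9 - 8) + 119 = -1742*(-17) + 119 = 29614 + 119 = 29733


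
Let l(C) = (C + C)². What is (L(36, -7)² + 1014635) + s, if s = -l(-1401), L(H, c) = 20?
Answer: -6836169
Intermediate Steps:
l(C) = 4*C² (l(C) = (2*C)² = 4*C²)
s = -7851204 (s = -4*(-1401)² = -4*1962801 = -1*7851204 = -7851204)
(L(36, -7)² + 1014635) + s = (20² + 1014635) - 7851204 = (400 + 1014635) - 7851204 = 1015035 - 7851204 = -6836169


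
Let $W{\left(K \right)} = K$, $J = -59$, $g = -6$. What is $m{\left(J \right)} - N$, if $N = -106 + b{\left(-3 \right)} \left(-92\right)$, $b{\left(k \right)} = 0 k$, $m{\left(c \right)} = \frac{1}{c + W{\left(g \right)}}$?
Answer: $\frac{6889}{65} \approx 105.98$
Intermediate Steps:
$m{\left(c \right)} = \frac{1}{-6 + c}$ ($m{\left(c \right)} = \frac{1}{c - 6} = \frac{1}{-6 + c}$)
$b{\left(k \right)} = 0$
$N = -106$ ($N = -106 + 0 \left(-92\right) = -106 + 0 = -106$)
$m{\left(J \right)} - N = \frac{1}{-6 - 59} - -106 = \frac{1}{-65} + 106 = - \frac{1}{65} + 106 = \frac{6889}{65}$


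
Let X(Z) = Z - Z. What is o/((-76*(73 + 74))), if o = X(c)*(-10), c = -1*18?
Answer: 0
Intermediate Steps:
c = -18
X(Z) = 0
o = 0 (o = 0*(-10) = 0)
o/((-76*(73 + 74))) = 0/((-76*(73 + 74))) = 0/((-76*147)) = 0/(-11172) = 0*(-1/11172) = 0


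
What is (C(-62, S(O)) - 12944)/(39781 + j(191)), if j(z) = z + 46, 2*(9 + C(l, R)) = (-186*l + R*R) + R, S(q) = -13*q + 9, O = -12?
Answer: 3254/20009 ≈ 0.16263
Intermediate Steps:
S(q) = 9 - 13*q
C(l, R) = -9 + R/2 + R²/2 - 93*l (C(l, R) = -9 + ((-186*l + R*R) + R)/2 = -9 + ((-186*l + R²) + R)/2 = -9 + ((R² - 186*l) + R)/2 = -9 + (R + R² - 186*l)/2 = -9 + (R/2 + R²/2 - 93*l) = -9 + R/2 + R²/2 - 93*l)
j(z) = 46 + z
(C(-62, S(O)) - 12944)/(39781 + j(191)) = ((-9 + (9 - 13*(-12))/2 + (9 - 13*(-12))²/2 - 93*(-62)) - 12944)/(39781 + (46 + 191)) = ((-9 + (9 + 156)/2 + (9 + 156)²/2 + 5766) - 12944)/(39781 + 237) = ((-9 + (½)*165 + (½)*165² + 5766) - 12944)/40018 = ((-9 + 165/2 + (½)*27225 + 5766) - 12944)*(1/40018) = ((-9 + 165/2 + 27225/2 + 5766) - 12944)*(1/40018) = (19452 - 12944)*(1/40018) = 6508*(1/40018) = 3254/20009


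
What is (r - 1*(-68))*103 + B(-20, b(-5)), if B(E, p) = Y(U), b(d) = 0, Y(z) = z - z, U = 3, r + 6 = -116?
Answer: -5562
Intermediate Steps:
r = -122 (r = -6 - 116 = -122)
Y(z) = 0
B(E, p) = 0
(r - 1*(-68))*103 + B(-20, b(-5)) = (-122 - 1*(-68))*103 + 0 = (-122 + 68)*103 + 0 = -54*103 + 0 = -5562 + 0 = -5562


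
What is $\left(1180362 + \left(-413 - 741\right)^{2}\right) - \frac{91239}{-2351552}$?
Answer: $\frac{5907282136295}{2351552} \approx 2.5121 \cdot 10^{6}$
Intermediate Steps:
$\left(1180362 + \left(-413 - 741\right)^{2}\right) - \frac{91239}{-2351552} = \left(1180362 + \left(-1154\right)^{2}\right) - - \frac{91239}{2351552} = \left(1180362 + 1331716\right) + \frac{91239}{2351552} = 2512078 + \frac{91239}{2351552} = \frac{5907282136295}{2351552}$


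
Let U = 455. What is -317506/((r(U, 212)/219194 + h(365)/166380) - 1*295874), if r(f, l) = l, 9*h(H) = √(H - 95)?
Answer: 1338694643725919700787512311040/1247488040298464921080001958353 + 9064677329637367236*√30/1247488040298464921080001958353 ≈ 1.0731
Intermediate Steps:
h(H) = √(-95 + H)/9 (h(H) = √(H - 95)/9 = √(-95 + H)/9)
-317506/((r(U, 212)/219194 + h(365)/166380) - 1*295874) = -317506/((212/219194 + (√(-95 + 365)/9)/166380) - 1*295874) = -317506/((212*(1/219194) + (√270/9)*(1/166380)) - 295874) = -317506/((106/109597 + ((3*√30)/9)*(1/166380)) - 295874) = -317506/((106/109597 + (√30/3)*(1/166380)) - 295874) = -317506/((106/109597 + √30/499140) - 295874) = -317506/(-32426902672/109597 + √30/499140)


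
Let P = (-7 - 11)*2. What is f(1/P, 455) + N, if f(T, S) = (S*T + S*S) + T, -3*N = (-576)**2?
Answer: 289261/3 ≈ 96420.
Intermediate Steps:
P = -36 (P = -18*2 = -36)
N = -110592 (N = -1/3*(-576)**2 = -1/3*331776 = -110592)
f(T, S) = T + S**2 + S*T (f(T, S) = (S*T + S**2) + T = (S**2 + S*T) + T = T + S**2 + S*T)
f(1/P, 455) + N = (1/(-36) + 455**2 + 455/(-36)) - 110592 = (-1/36 + 207025 + 455*(-1/36)) - 110592 = (-1/36 + 207025 - 455/36) - 110592 = 621037/3 - 110592 = 289261/3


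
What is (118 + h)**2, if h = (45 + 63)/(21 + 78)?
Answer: 1716100/121 ≈ 14183.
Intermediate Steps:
h = 12/11 (h = 108/99 = 108*(1/99) = 12/11 ≈ 1.0909)
(118 + h)**2 = (118 + 12/11)**2 = (1310/11)**2 = 1716100/121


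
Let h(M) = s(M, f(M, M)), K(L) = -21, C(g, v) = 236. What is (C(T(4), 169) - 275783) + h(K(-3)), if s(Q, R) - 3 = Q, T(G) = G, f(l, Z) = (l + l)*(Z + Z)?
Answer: -275565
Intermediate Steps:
f(l, Z) = 4*Z*l (f(l, Z) = (2*l)*(2*Z) = 4*Z*l)
s(Q, R) = 3 + Q
h(M) = 3 + M
(C(T(4), 169) - 275783) + h(K(-3)) = (236 - 275783) + (3 - 21) = -275547 - 18 = -275565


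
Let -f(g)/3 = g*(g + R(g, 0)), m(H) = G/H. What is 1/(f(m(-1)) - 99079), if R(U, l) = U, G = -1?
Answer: -1/99085 ≈ -1.0092e-5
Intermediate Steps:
m(H) = -1/H
f(g) = -6*g**2 (f(g) = -3*g*(g + g) = -3*g*2*g = -6*g**2)
1/(f(m(-1)) - 99079) = 1/(-6*(-1/(-1))**2 - 99079) = 1/(-6*(-1*(-1))**2 - 99079) = 1/(-6*1**2 - 99079) = 1/(-6*1 - 99079) = 1/(-6 - 99079) = 1/(-99085) = -1/99085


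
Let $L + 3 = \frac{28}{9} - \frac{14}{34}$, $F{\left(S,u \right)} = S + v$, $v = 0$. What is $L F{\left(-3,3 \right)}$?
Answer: $\frac{46}{51} \approx 0.90196$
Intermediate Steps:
$F{\left(S,u \right)} = S$ ($F{\left(S,u \right)} = S + 0 = S$)
$L = - \frac{46}{153}$ ($L = -3 + \left(\frac{28}{9} - \frac{14}{34}\right) = -3 + \left(28 \cdot \frac{1}{9} - \frac{7}{17}\right) = -3 + \left(\frac{28}{9} - \frac{7}{17}\right) = -3 + \frac{413}{153} = - \frac{46}{153} \approx -0.30065$)
$L F{\left(-3,3 \right)} = \left(- \frac{46}{153}\right) \left(-3\right) = \frac{46}{51}$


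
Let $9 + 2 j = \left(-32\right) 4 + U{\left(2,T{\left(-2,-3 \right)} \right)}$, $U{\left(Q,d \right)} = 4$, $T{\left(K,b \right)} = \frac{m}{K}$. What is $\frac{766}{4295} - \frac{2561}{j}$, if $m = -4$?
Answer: $\frac{22100868}{571235} \approx 38.69$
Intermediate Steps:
$T{\left(K,b \right)} = - \frac{4}{K}$
$j = - \frac{133}{2}$ ($j = - \frac{9}{2} + \frac{\left(-32\right) 4 + 4}{2} = - \frac{9}{2} + \frac{-128 + 4}{2} = - \frac{9}{2} + \frac{1}{2} \left(-124\right) = - \frac{9}{2} - 62 = - \frac{133}{2} \approx -66.5$)
$\frac{766}{4295} - \frac{2561}{j} = \frac{766}{4295} - \frac{2561}{- \frac{133}{2}} = 766 \cdot \frac{1}{4295} - - \frac{5122}{133} = \frac{766}{4295} + \frac{5122}{133} = \frac{22100868}{571235}$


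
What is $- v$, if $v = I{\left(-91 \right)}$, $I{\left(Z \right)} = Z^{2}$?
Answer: $-8281$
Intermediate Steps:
$v = 8281$ ($v = \left(-91\right)^{2} = 8281$)
$- v = \left(-1\right) 8281 = -8281$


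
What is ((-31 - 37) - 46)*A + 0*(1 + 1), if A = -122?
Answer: 13908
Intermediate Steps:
((-31 - 37) - 46)*A + 0*(1 + 1) = ((-31 - 37) - 46)*(-122) + 0*(1 + 1) = (-68 - 46)*(-122) + 0*2 = -114*(-122) + 0 = 13908 + 0 = 13908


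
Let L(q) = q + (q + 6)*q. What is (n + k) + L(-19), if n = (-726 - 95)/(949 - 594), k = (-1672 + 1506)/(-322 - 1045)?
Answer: 109581603/485285 ≈ 225.81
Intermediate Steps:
L(q) = q + q*(6 + q) (L(q) = q + (6 + q)*q = q + q*(6 + q))
k = 166/1367 (k = -166/(-1367) = -166*(-1/1367) = 166/1367 ≈ 0.12143)
n = -821/355 ≈ -2.3127
(n + k) + L(-19) = (-821/355 + 166/1367) - 19*(7 - 19) = -1063377/485285 - 19*(-12) = -1063377/485285 + 228 = 109581603/485285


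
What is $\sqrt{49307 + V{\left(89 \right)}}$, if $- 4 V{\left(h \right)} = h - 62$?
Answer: $\frac{\sqrt{197201}}{2} \approx 222.04$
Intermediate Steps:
$V{\left(h \right)} = \frac{31}{2} - \frac{h}{4}$ ($V{\left(h \right)} = - \frac{h - 62}{4} = - \frac{-62 + h}{4} = \frac{31}{2} - \frac{h}{4}$)
$\sqrt{49307 + V{\left(89 \right)}} = \sqrt{49307 + \left(\frac{31}{2} - \frac{89}{4}\right)} = \sqrt{49307 - \frac{27}{4}} = \sqrt{\frac{197201}{4}} = \frac{\sqrt{197201}}{2}$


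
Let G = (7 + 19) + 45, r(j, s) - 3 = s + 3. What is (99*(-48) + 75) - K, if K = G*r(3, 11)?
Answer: -5884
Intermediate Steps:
r(j, s) = 6 + s (r(j, s) = 3 + (s + 3) = 3 + (3 + s) = 6 + s)
G = 71 (G = 26 + 45 = 71)
K = 1207 (K = 71*(6 + 11) = 71*17 = 1207)
(99*(-48) + 75) - K = (99*(-48) + 75) - 1*1207 = (-4752 + 75) - 1207 = -4677 - 1207 = -5884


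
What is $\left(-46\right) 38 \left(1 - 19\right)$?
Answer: $31464$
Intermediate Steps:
$\left(-46\right) 38 \left(1 - 19\right) = - 1748 \left(1 - 19\right) = \left(-1748\right) \left(-18\right) = 31464$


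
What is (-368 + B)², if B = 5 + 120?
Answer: 59049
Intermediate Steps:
B = 125
(-368 + B)² = (-368 + 125)² = (-243)² = 59049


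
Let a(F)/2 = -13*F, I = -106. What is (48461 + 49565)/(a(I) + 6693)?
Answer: 98026/9449 ≈ 10.374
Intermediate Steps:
a(F) = -26*F (a(F) = 2*(-13*F) = -26*F)
(48461 + 49565)/(a(I) + 6693) = (48461 + 49565)/(-26*(-106) + 6693) = 98026/(2756 + 6693) = 98026/9449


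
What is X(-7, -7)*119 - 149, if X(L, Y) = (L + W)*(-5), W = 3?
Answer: 2231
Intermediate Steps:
X(L, Y) = -15 - 5*L (X(L, Y) = (L + 3)*(-5) = (3 + L)*(-5) = -15 - 5*L)
X(-7, -7)*119 - 149 = (-15 - 5*(-7))*119 - 149 = (-15 + 35)*119 - 149 = 20*119 - 149 = 2380 - 149 = 2231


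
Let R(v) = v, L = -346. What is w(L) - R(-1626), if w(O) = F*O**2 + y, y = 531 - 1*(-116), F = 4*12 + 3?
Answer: 6107789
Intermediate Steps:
F = 51 (F = 48 + 3 = 51)
y = 647 (y = 531 + 116 = 647)
w(O) = 647 + 51*O**2 (w(O) = 51*O**2 + 647 = 647 + 51*O**2)
w(L) - R(-1626) = (647 + 51*(-346)**2) - 1*(-1626) = (647 + 51*119716) + 1626 = (647 + 6105516) + 1626 = 6106163 + 1626 = 6107789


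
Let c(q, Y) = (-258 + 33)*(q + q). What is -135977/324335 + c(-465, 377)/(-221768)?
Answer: -49011223043/35963562140 ≈ -1.3628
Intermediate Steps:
c(q, Y) = -450*q
-135977/324335 + c(-465, 377)/(-221768) = -135977/324335 - 450*(-465)/(-221768) = -135977*1/324335 + 209250*(-1/221768) = -135977/324335 - 104625/110884 = -49011223043/35963562140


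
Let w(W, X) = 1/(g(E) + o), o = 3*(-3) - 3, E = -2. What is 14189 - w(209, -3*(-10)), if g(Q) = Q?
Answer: 198647/14 ≈ 14189.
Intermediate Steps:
o = -12 (o = -9 - 3 = -12)
w(W, X) = -1/14 (w(W, X) = 1/(-2 - 12) = 1/(-14) = -1/14)
14189 - w(209, -3*(-10)) = 14189 - 1*(-1/14) = 14189 + 1/14 = 198647/14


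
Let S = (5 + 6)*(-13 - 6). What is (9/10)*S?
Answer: -1881/10 ≈ -188.10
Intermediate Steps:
S = -209 (S = 11*(-19) = -209)
(9/10)*S = (9/10)*(-209) = -1881/10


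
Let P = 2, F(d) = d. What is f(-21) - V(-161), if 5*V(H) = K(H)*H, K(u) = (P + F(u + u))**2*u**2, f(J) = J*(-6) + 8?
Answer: 85468795014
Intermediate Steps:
f(J) = 8 - 6*J (f(J) = -6*J + 8 = 8 - 6*J)
K(u) = u**2*(2 + 2*u)**2 (K(u) = (2 + (u + u))**2*u**2 = (2 + 2*u)**2*u**2 = u**2*(2 + 2*u)**2)
V(H) = 4*H**3*(1 + H)**2/5 (V(H) = ((4*H**2*(1 + H)**2)*H)/5 = (4*H**3*(1 + H)**2)/5 = 4*H**3*(1 + H)**2/5)
f(-21) - V(-161) = (8 - 6*(-21)) - 4*(-161)**3*(1 - 161)**2/5 = (8 + 126) - 4*(-4173281)*(-160)**2/5 = 134 - 4*(-4173281)*25600/5 = 134 - 1*(-85468794880) = 134 + 85468794880 = 85468795014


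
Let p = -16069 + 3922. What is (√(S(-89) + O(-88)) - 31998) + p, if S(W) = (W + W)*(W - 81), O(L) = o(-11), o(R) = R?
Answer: -44145 + 3*√3361 ≈ -43971.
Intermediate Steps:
p = -12147
O(L) = -11
S(W) = 2*W*(-81 + W) (S(W) = (2*W)*(-81 + W) = 2*W*(-81 + W))
(√(S(-89) + O(-88)) - 31998) + p = (√(2*(-89)*(-81 - 89) - 11) - 31998) - 12147 = (√(2*(-89)*(-170) - 11) - 31998) - 12147 = (√(30260 - 11) - 31998) - 12147 = (√30249 - 31998) - 12147 = (3*√3361 - 31998) - 12147 = (-31998 + 3*√3361) - 12147 = -44145 + 3*√3361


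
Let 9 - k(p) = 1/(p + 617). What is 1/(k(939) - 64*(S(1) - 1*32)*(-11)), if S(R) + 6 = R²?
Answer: -1556/40516685 ≈ -3.8404e-5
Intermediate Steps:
k(p) = 9 - 1/(617 + p) (k(p) = 9 - 1/(p + 617) = 9 - 1/(617 + p))
S(R) = -6 + R²
1/(k(939) - 64*(S(1) - 1*32)*(-11)) = 1/((5552 + 9*939)/(617 + 939) - 64*((-6 + 1²) - 1*32)*(-11)) = 1/((5552 + 8451)/1556 - 64*((-6 + 1) - 32)*(-11)) = 1/((1/1556)*14003 - 64*(-5 - 32)*(-11)) = 1/(14003/1556 - 64*(-37)*(-11)) = 1/(14003/1556 + 2368*(-11)) = 1/(14003/1556 - 26048) = 1/(-40516685/1556) = -1556/40516685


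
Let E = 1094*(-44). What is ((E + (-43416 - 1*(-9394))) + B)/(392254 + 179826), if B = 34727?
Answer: -47431/572080 ≈ -0.082910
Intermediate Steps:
E = -48136
((E + (-43416 - 1*(-9394))) + B)/(392254 + 179826) = ((-48136 + (-43416 - 1*(-9394))) + 34727)/(392254 + 179826) = ((-48136 + (-43416 + 9394)) + 34727)/572080 = ((-48136 - 34022) + 34727)*(1/572080) = (-82158 + 34727)*(1/572080) = -47431*1/572080 = -47431/572080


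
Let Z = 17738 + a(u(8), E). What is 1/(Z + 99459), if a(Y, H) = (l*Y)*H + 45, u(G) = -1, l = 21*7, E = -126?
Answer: 1/135764 ≈ 7.3657e-6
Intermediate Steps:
l = 147
a(Y, H) = 45 + 147*H*Y (a(Y, H) = (147*Y)*H + 45 = 147*H*Y + 45 = 45 + 147*H*Y)
Z = 36305 (Z = 17738 + (45 + 147*(-126)*(-1)) = 17738 + (45 + 18522) = 17738 + 18567 = 36305)
1/(Z + 99459) = 1/(36305 + 99459) = 1/135764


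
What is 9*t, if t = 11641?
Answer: 104769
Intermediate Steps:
9*t = 9*11641 = 104769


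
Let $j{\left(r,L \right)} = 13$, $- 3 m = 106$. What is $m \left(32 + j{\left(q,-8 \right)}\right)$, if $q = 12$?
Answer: $-1590$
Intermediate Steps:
$m = - \frac{106}{3}$ ($m = \left(- \frac{1}{3}\right) 106 = - \frac{106}{3} \approx -35.333$)
$m \left(32 + j{\left(q,-8 \right)}\right) = - \frac{106 \left(32 + 13\right)}{3} = \left(- \frac{106}{3}\right) 45 = -1590$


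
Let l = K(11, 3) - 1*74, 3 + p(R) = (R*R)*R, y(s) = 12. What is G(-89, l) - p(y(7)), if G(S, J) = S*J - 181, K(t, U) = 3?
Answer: 4413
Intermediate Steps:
p(R) = -3 + R³ (p(R) = -3 + (R*R)*R = -3 + R²*R = -3 + R³)
l = -71 (l = 3 - 1*74 = 3 - 74 = -71)
G(S, J) = -181 + J*S (G(S, J) = J*S - 181 = -181 + J*S)
G(-89, l) - p(y(7)) = (-181 - 71*(-89)) - (-3 + 12³) = (-181 + 6319) - (-3 + 1728) = 6138 - 1*1725 = 6138 - 1725 = 4413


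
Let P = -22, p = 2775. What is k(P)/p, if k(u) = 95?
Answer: 19/555 ≈ 0.034234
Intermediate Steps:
k(P)/p = 95/2775 = 95*(1/2775) = 19/555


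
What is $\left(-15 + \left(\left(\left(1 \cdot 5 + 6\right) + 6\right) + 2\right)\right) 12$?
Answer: $48$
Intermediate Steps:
$\left(-15 + \left(\left(\left(1 \cdot 5 + 6\right) + 6\right) + 2\right)\right) 12 = \left(-15 + \left(\left(\left(5 + 6\right) + 6\right) + 2\right)\right) 12 = \left(-15 + \left(\left(11 + 6\right) + 2\right)\right) 12 = \left(-15 + \left(17 + 2\right)\right) 12 = \left(-15 + 19\right) 12 = 4 \cdot 12 = 48$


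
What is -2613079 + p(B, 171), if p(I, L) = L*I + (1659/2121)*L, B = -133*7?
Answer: -279986771/101 ≈ -2.7721e+6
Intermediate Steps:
B = -931
p(I, L) = 79*L/101 + I*L (p(I, L) = I*L + (1659*(1/2121))*L = I*L + 79*L/101 = 79*L/101 + I*L)
-2613079 + p(B, 171) = -2613079 + (1/101)*171*(79 + 101*(-931)) = -2613079 + (1/101)*171*(79 - 94031) = -2613079 + (1/101)*171*(-93952) = -2613079 - 16065792/101 = -279986771/101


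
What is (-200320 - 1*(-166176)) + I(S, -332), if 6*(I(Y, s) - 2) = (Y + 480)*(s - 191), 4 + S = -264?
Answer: -157864/3 ≈ -52621.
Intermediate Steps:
S = -268 (S = -4 - 264 = -268)
I(Y, s) = 2 + (-191 + s)*(480 + Y)/6 (I(Y, s) = 2 + ((Y + 480)*(s - 191))/6 = 2 + ((480 + Y)*(-191 + s))/6 = 2 + ((-191 + s)*(480 + Y))/6 = 2 + (-191 + s)*(480 + Y)/6)
(-200320 - 1*(-166176)) + I(S, -332) = (-200320 - 1*(-166176)) + (-15278 + 80*(-332) - 191/6*(-268) + (1/6)*(-268)*(-332)) = (-200320 + 166176) + (-15278 - 26560 + 25594/3 + 44488/3) = -34144 - 55432/3 = -157864/3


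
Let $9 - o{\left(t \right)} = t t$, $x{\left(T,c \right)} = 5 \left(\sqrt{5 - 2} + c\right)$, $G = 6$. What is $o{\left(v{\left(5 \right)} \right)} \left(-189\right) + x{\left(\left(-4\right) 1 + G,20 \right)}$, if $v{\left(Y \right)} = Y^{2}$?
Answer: $116524 + 5 \sqrt{3} \approx 1.1653 \cdot 10^{5}$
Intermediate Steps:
$x{\left(T,c \right)} = 5 c + 5 \sqrt{3}$ ($x{\left(T,c \right)} = 5 \left(\sqrt{3} + c\right) = 5 \left(c + \sqrt{3}\right) = 5 c + 5 \sqrt{3}$)
$o{\left(t \right)} = 9 - t^{2}$ ($o{\left(t \right)} = 9 - t t = 9 - t^{2}$)
$o{\left(v{\left(5 \right)} \right)} \left(-189\right) + x{\left(\left(-4\right) 1 + G,20 \right)} = \left(9 - \left(5^{2}\right)^{2}\right) \left(-189\right) + \left(5 \cdot 20 + 5 \sqrt{3}\right) = \left(9 - 25^{2}\right) \left(-189\right) + \left(100 + 5 \sqrt{3}\right) = \left(9 - 625\right) \left(-189\right) + \left(100 + 5 \sqrt{3}\right) = \left(-616\right) \left(-189\right) + \left(100 + 5 \sqrt{3}\right) = 116424 + \left(100 + 5 \sqrt{3}\right) = 116524 + 5 \sqrt{3}$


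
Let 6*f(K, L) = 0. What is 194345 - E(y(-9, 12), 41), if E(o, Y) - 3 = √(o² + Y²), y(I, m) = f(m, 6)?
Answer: 194301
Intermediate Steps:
f(K, L) = 0 (f(K, L) = (⅙)*0 = 0)
y(I, m) = 0
E(o, Y) = 3 + √(Y² + o²) (E(o, Y) = 3 + √(o² + Y²) = 3 + √(Y² + o²))
194345 - E(y(-9, 12), 41) = 194345 - (3 + √(41² + 0²)) = 194345 - (3 + √(1681 + 0)) = 194345 - (3 + √1681) = 194345 - (3 + 41) = 194345 - 1*44 = 194345 - 44 = 194301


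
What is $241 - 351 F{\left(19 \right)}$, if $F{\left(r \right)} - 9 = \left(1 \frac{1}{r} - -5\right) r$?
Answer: $-36614$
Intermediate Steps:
$F{\left(r \right)} = 9 + r \left(5 + \frac{1}{r}\right)$ ($F{\left(r \right)} = 9 + \left(1 \frac{1}{r} - -5\right) r = 9 + \left(\frac{1}{r} + 5\right) r = 9 + \left(5 + \frac{1}{r}\right) r = 9 + r \left(5 + \frac{1}{r}\right)$)
$241 - 351 F{\left(19 \right)} = 241 - 351 \left(10 + 5 \cdot 19\right) = 241 - 351 \left(10 + 95\right) = 241 - 36855 = -36614$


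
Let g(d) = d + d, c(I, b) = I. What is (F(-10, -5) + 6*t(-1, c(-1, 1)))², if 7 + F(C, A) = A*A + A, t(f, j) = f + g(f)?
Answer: 25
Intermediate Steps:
g(d) = 2*d
t(f, j) = 3*f (t(f, j) = f + 2*f = 3*f)
F(C, A) = -7 + A + A² (F(C, A) = -7 + (A*A + A) = -7 + (A² + A) = -7 + (A + A²) = -7 + A + A²)
(F(-10, -5) + 6*t(-1, c(-1, 1)))² = ((-7 - 5 + (-5)²) + 6*(3*(-1)))² = ((-7 - 5 + 25) + 6*(-3))² = (13 - 18)² = (-5)² = 25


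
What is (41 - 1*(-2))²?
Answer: 1849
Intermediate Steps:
(41 - 1*(-2))² = (41 + 2)² = 43² = 1849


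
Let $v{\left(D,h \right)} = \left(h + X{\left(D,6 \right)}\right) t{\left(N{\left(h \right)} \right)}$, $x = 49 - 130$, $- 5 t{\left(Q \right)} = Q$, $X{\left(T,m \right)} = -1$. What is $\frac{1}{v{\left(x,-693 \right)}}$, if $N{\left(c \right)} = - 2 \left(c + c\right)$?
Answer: $\frac{5}{1923768} \approx 2.5991 \cdot 10^{-6}$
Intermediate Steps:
$N{\left(c \right)} = - 4 c$ ($N{\left(c \right)} = - 2 \cdot 2 c = - 4 c$)
$t{\left(Q \right)} = - \frac{Q}{5}$
$x = -81$
$v{\left(D,h \right)} = \frac{4 h \left(-1 + h\right)}{5}$ ($v{\left(D,h \right)} = \left(h - 1\right) \left(- \frac{\left(-4\right) h}{5}\right) = \left(-1 + h\right) \frac{4 h}{5} = \frac{4 h \left(-1 + h\right)}{5}$)
$\frac{1}{v{\left(x,-693 \right)}} = \frac{1}{\frac{4}{5} \left(-693\right) \left(-1 - 693\right)} = \frac{1}{\frac{4}{5} \left(-693\right) \left(-694\right)} = \frac{1}{\frac{1923768}{5}} = \frac{5}{1923768}$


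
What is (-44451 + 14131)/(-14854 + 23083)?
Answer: -30320/8229 ≈ -3.6845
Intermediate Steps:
(-44451 + 14131)/(-14854 + 23083) = -30320/8229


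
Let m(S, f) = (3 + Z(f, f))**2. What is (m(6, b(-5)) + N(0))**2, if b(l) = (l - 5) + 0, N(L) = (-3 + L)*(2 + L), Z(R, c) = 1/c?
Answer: 58081/10000 ≈ 5.8081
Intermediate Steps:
b(l) = -5 + l (b(l) = (-5 + l) + 0 = -5 + l)
m(S, f) = (3 + 1/f)**2
(m(6, b(-5)) + N(0))**2 = ((1 + 3*(-5 - 5))**2/(-5 - 5)**2 + (-6 + 0**2 - 1*0))**2 = ((1 + 3*(-10))**2/(-10)**2 + (-6 + 0 + 0))**2 = ((1 - 30)**2/100 - 6)**2 = ((1/100)*(-29)**2 - 6)**2 = ((1/100)*841 - 6)**2 = (841/100 - 6)**2 = (241/100)**2 = 58081/10000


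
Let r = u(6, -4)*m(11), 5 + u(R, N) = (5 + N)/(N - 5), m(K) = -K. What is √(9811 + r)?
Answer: √88805/3 ≈ 99.334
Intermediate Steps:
u(R, N) = -5 + (5 + N)/(-5 + N) (u(R, N) = -5 + (5 + N)/(N - 5) = -5 + (5 + N)/(-5 + N))
r = 506/9 (r = (2*(15 - 2*(-4))/(-5 - 4))*(-1*11) = (2*(15 + 8)/(-9))*(-11) = (2*(-⅑)*23)*(-11) = -46/9*(-11) = 506/9 ≈ 56.222)
√(9811 + r) = √(9811 + 506/9) = √(88805/9) = √88805/3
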